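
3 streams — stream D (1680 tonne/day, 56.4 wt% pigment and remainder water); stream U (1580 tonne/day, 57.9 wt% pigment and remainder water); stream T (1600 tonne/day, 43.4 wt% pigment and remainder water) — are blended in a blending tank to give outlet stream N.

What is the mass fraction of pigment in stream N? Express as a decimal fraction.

0.5261

Total flow out = 1680 + 1580 + 1600 = 4860 tonne/day.
pigment in = 1680×0.564 + 1580×0.579 + 1600×0.434 = 2556.7 tonne/day.
pigment mass fraction in N = 2556.7/4860 = 0.5261.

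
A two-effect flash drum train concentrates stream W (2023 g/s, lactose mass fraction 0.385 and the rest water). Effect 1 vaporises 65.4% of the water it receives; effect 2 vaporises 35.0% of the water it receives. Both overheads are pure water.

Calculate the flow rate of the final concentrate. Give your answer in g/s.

1059 g/s

water in feed = 2023×0.615 = 1244.1 g/s.
After stage 1: water left = (1−0.654)×1244.1 = 430.47; stream total = 1209.3 g/s.
After stage 2: water left = (1−0.350)×430.47 = 279.81; final concentrate = 1058.7 g/s.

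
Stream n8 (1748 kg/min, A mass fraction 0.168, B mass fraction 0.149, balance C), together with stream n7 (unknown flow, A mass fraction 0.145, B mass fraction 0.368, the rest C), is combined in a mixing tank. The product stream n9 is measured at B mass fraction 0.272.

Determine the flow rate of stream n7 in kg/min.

2240 kg/min

Let n7 be the unknown flow. Total out = 1748 + n7.
B balance: 260.45 + 0.368·n7 = 0.272·(1748 + n7)
(0.368 − 0.272)·n7 = 0.272×1748 − 260.45 = 215
n7 = 215 / 0.096 = 2239.6 kg/min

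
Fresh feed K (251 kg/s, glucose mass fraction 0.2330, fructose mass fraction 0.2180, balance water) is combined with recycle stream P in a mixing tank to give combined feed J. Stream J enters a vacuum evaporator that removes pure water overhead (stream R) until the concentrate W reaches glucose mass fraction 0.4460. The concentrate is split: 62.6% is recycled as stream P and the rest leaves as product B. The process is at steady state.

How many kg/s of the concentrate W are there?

Overall glucose balance (none leaves overhead): glucose in fresh feed = glucose in product, i.e. 251×0.233 = (1−0.626)·W·0.446.
W = 58.483/(0.446×0.374) = 350.61 kg/s.

350.6 kg/s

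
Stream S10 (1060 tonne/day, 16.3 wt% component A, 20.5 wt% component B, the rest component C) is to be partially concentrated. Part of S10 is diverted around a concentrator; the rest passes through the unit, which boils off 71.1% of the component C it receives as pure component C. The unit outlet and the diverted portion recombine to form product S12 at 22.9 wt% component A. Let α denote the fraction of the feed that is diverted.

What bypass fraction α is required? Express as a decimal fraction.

0.359

All 1060×0.163 = 172.78 tonne/day of component A reaches S12, so S12 = 172.78/0.229 = 754.5 tonne/day and vapour = 305.5 tonne/day.
The evaporator receives (1−α)·1060 of feed at 0.632 component C and removes 0.711 of that component C:
0.711×0.632×(1−α)×1060 = 305.5
(1−α) = 305.5/476.31 = 0.6414;  α = 0.3586.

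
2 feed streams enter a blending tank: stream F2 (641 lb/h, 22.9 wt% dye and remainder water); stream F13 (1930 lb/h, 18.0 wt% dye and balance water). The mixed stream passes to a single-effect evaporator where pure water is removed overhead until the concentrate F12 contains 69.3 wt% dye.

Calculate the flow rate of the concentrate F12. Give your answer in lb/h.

713.1 lb/h

dye entering = 641×0.229 + 1930×0.180 = 494.19 lb/h.
All dye reports to F12, so F12 = 494.19/0.693 = 713.12 lb/h.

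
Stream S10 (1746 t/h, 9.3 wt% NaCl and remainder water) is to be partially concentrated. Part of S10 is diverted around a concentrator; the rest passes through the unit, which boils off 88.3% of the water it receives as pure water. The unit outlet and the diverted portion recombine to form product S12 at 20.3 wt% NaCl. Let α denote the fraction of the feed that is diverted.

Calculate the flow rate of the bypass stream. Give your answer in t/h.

564.7 t/h

All 1746×0.093 = 162.38 t/h of NaCl reaches S12, so S12 = 162.38/0.203 = 799.89 t/h and vapour = 946.11 t/h.
The evaporator receives (1−α)·1746 of feed at 0.907 water and removes 0.883 of that water:
0.883×0.907×(1−α)×1746 = 946.11
(1−α) = 946.11/1398.3 = 0.6766;  α = 0.3234.
Bypass flow = 0.3234×1746 = 564.67 t/h.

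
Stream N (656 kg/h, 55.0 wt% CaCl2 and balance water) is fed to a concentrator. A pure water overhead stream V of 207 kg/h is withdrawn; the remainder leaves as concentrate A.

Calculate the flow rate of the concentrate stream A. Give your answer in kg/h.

Concentrate = 656 − 207 = 449 kg/h.

449 kg/h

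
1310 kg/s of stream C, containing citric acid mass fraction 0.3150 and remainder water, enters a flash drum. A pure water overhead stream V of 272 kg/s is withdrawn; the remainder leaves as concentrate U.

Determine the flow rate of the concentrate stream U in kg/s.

1038 kg/s

Concentrate = 1310 − 272 = 1038 kg/s.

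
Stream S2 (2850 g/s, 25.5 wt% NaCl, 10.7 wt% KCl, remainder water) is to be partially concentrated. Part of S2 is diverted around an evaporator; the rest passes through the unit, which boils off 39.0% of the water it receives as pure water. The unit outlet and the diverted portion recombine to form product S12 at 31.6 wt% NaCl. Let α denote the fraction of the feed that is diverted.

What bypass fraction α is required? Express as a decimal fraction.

0.224

All 2850×0.255 = 726.75 g/s of NaCl reaches S12, so S12 = 726.75/0.316 = 2299.8 g/s and vapour = 550.16 g/s.
The evaporator receives (1−α)·2850 of feed at 0.638 water and removes 0.390 of that water:
0.390×0.638×(1−α)×2850 = 550.16
(1−α) = 550.16/709.14 = 0.7758;  α = 0.2242.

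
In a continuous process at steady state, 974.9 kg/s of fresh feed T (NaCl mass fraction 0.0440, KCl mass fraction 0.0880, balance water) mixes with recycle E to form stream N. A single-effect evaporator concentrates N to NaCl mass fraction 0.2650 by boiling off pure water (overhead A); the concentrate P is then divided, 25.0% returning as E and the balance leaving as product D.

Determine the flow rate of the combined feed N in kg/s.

Overall NaCl balance (none leaves overhead): NaCl in fresh feed = NaCl in product, i.e. 974.9×0.044 = (1−0.250)·P·0.265.
P = 42.896/(0.265×0.750) = 215.83 kg/s.
Recycle E = 0.250×215.83 = 53.957 kg/s.
Combined feed N = 974.9 + 53.957 = 1028.9 kg/s.

1029 kg/s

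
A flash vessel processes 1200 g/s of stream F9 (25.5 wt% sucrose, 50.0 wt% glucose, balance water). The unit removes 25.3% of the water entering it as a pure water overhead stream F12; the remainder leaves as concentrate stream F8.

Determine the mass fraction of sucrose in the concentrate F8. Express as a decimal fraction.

0.2719

sucrose is not removed: 1200×0.255 = 306 g/s of sucrose enters F8.
water entering = 1200×0.245 = 294 g/s; overhead removed = 0.253×294 = 74.382 g/s.
Concentrate = 1200 − 74.382 = 1125.6 g/s.
Mass fraction = 306/1125.6 = 0.2719.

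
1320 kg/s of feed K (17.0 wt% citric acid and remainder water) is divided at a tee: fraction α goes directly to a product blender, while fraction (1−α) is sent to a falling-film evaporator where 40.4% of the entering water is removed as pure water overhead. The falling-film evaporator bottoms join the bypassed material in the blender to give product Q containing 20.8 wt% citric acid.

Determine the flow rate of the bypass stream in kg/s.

600.8 kg/s

All 1320×0.170 = 224.4 kg/s of citric acid reaches Q, so Q = 224.4/0.208 = 1078.8 kg/s and vapour = 241.15 kg/s.
The evaporator receives (1−α)·1320 of feed at 0.830 water and removes 0.404 of that water:
0.404×0.830×(1−α)×1320 = 241.15
(1−α) = 241.15/442.62 = 0.5448;  α = 0.4552.
Bypass flow = 0.4552×1320 = 600.82 kg/s.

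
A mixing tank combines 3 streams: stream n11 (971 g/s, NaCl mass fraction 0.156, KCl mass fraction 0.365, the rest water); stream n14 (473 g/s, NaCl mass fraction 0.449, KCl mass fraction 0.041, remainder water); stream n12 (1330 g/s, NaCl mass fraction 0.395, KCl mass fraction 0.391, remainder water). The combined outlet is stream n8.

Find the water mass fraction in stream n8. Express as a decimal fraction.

0.357

Total flow out = 971 + 473 + 1330 = 2774 g/s.
water in = 971×0.479 + 473×0.510 + 1330×0.214 = 990.96 g/s.
water mass fraction in n8 = 990.96/2774 = 0.357.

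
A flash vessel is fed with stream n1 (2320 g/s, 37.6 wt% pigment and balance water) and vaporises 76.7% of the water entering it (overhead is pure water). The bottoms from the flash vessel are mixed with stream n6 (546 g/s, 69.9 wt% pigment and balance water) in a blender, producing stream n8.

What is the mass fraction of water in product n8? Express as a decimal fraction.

0.286

Vapour removed = 0.767×0.624×2320 = 1110.4 g/s; concentrate = 1209.6 g/s.
water reaching the mixer = 337.31 (from concentrate) + 546×0.301 = 501.66 g/s.
Product flow = 1209.6 + 546 = 1755.6 g/s; water fraction = 0.286.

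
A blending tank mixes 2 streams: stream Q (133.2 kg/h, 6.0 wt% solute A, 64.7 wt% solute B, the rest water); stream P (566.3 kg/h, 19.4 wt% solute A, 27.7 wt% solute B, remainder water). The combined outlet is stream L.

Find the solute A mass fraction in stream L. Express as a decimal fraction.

Total flow out = 133.2 + 566.3 = 699.5 kg/h.
solute A in = 133.2×0.060 + 566.3×0.194 = 117.85 kg/h.
solute A mass fraction in L = 117.85/699.5 = 0.168.

0.168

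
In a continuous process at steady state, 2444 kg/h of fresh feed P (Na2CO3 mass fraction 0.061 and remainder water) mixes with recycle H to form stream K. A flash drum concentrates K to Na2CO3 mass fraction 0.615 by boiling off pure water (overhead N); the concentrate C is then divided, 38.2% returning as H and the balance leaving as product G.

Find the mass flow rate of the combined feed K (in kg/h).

2594 kg/h

Overall Na2CO3 balance (none leaves overhead): Na2CO3 in fresh feed = Na2CO3 in product, i.e. 2444×0.061 = (1−0.382)·C·0.615.
C = 149.08/(0.615×0.618) = 392.25 kg/h.
Recycle H = 0.382×392.25 = 149.84 kg/h.
Combined feed K = 2444 + 149.84 = 2593.8 kg/h.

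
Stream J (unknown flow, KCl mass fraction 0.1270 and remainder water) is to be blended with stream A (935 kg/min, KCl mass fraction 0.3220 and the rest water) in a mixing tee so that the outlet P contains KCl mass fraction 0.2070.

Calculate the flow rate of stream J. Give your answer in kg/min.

Let J be the unknown flow. Total out = 935 + J.
KCl balance: 301.07 + 0.127·J = 0.207·(935 + J)
(0.127 − 0.207)·J = 0.207×935 − 301.07 = -107.53
J = -107.53 / -0.080 = 1344.1 kg/min

1344 kg/min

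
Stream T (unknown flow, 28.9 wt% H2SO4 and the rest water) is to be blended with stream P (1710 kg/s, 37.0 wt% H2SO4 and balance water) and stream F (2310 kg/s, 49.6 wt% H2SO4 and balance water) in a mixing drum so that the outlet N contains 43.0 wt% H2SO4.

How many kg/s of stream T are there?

353.6 kg/s

Let T be the unknown flow. Total out = 4020 + T.
H2SO4 balance: 1778.5 + 0.289·T = 0.430·(4020 + T)
(0.289 − 0.430)·T = 0.430×4020 − 1778.5 = -49.86
T = -49.86 / -0.141 = 353.62 kg/s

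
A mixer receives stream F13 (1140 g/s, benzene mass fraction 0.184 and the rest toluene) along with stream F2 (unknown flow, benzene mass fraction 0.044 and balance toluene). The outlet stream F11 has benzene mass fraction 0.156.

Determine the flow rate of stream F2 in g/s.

Let F2 be the unknown flow. Total out = 1140 + F2.
benzene balance: 209.76 + 0.044·F2 = 0.156·(1140 + F2)
(0.044 − 0.156)·F2 = 0.156×1140 − 209.76 = -31.92
F2 = -31.92 / -0.112 = 285 g/s

285 g/s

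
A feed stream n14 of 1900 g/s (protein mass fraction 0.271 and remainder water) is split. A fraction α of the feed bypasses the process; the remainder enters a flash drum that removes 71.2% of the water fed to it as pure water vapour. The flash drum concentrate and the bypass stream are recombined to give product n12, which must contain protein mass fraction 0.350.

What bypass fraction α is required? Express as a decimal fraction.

0.565

All 1900×0.271 = 514.9 g/s of protein reaches n12, so n12 = 514.9/0.350 = 1471.1 g/s and vapour = 428.86 g/s.
The evaporator receives (1−α)·1900 of feed at 0.729 water and removes 0.712 of that water:
0.712×0.729×(1−α)×1900 = 428.86
(1−α) = 428.86/986.19 = 0.4349;  α = 0.5651.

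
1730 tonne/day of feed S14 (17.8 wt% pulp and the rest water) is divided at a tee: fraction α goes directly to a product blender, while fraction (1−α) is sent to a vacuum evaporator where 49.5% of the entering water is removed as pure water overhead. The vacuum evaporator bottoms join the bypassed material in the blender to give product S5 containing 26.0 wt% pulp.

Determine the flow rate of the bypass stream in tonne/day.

389.1 tonne/day

All 1730×0.178 = 307.94 tonne/day of pulp reaches S5, so S5 = 307.94/0.260 = 1184.4 tonne/day and vapour = 545.62 tonne/day.
The evaporator receives (1−α)·1730 of feed at 0.822 water and removes 0.495 of that water:
0.495×0.822×(1−α)×1730 = 545.62
(1−α) = 545.62/703.92 = 0.7751;  α = 0.2249.
Bypass flow = 0.2249×1730 = 389.06 tonne/day.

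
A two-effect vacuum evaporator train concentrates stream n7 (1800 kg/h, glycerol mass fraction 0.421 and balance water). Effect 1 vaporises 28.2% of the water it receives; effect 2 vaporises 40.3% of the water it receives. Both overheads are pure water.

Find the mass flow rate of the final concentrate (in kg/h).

water in feed = 1800×0.579 = 1042.2 kg/h.
After stage 1: water left = (1−0.282)×1042.2 = 748.3; stream total = 1506.1 kg/h.
After stage 2: water left = (1−0.403)×748.3 = 446.73; final concentrate = 1204.5 kg/h.

1205 kg/h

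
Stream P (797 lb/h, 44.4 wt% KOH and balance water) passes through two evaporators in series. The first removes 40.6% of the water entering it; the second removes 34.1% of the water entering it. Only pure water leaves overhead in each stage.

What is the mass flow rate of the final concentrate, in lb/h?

water in feed = 797×0.556 = 443.13 lb/h.
After stage 1: water left = (1−0.406)×443.13 = 263.22; stream total = 617.09 lb/h.
After stage 2: water left = (1−0.341)×263.22 = 173.46; final concentrate = 527.33 lb/h.

527.3 lb/h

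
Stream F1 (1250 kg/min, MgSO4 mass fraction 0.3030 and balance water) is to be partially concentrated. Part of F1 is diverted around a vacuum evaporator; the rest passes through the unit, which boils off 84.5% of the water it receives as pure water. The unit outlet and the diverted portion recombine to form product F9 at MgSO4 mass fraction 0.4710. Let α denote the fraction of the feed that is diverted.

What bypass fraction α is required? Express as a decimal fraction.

All 1250×0.303 = 378.75 kg/min of MgSO4 reaches F9, so F9 = 378.75/0.471 = 804.14 kg/min and vapour = 445.86 kg/min.
The evaporator receives (1−α)·1250 of feed at 0.697 water and removes 0.845 of that water:
0.845×0.697×(1−α)×1250 = 445.86
(1−α) = 445.86/736.21 = 0.6056;  α = 0.3944.

0.394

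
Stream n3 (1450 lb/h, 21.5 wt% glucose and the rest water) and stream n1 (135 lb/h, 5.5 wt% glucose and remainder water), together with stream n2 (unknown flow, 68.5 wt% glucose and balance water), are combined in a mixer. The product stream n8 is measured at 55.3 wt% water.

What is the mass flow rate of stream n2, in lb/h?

1636 lb/h

Let n2 be the unknown flow. Total out = 1585 + n2.
water balance: 1265.8 + 0.315·n2 = 0.553·(1585 + n2)
(0.315 − 0.553)·n2 = 0.553×1585 − 1265.8 = -389.32
n2 = -389.32 / -0.238 = 1635.8 lb/h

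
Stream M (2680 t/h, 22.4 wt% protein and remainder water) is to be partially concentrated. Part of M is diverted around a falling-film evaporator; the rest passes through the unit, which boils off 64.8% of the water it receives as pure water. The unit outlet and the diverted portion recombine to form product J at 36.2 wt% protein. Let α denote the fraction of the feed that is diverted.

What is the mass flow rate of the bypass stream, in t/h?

All 2680×0.224 = 600.32 t/h of protein reaches J, so J = 600.32/0.362 = 1658.3 t/h and vapour = 1021.7 t/h.
The evaporator receives (1−α)·2680 of feed at 0.776 water and removes 0.648 of that water:
0.648×0.776×(1−α)×2680 = 1021.7
(1−α) = 1021.7/1347.6 = 0.7581;  α = 0.2419.
Bypass flow = 0.2419×2680 = 648.26 t/h.

648.3 t/h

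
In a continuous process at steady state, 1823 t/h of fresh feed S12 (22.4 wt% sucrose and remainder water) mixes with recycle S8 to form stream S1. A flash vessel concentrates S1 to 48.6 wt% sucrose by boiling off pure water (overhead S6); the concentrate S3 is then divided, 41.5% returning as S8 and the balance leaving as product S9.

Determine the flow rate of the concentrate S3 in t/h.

Overall sucrose balance (none leaves overhead): sucrose in fresh feed = sucrose in product, i.e. 1823×0.224 = (1−0.415)·S3·0.486.
S3 = 408.35/(0.486×0.585) = 1436.3 t/h.

1436 t/h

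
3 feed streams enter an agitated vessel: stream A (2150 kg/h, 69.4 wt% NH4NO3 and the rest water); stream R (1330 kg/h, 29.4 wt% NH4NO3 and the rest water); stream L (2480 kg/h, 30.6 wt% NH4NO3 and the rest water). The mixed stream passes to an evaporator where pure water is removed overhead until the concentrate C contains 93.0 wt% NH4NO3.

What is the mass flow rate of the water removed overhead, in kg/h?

NH4NO3 entering = 2150×0.694 + 1330×0.294 + 2480×0.306 = 2642 kg/h.
All NH4NO3 reports to C, so C = 2642/0.930 = 2840.9 kg/h.
Total feed = 5960 kg/h; overhead = 5960 − 2840.9 = 3119.1 kg/h.

3119 kg/h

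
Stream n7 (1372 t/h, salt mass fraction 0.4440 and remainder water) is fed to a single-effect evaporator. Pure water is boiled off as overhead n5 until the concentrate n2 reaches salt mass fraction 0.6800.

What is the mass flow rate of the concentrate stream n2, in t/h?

895.8 t/h

salt is conserved: 1372×0.444 = 609.17 t/h all reports to the concentrate.
Concentrate = 609.17/(target fraction) = 895.84 t/h.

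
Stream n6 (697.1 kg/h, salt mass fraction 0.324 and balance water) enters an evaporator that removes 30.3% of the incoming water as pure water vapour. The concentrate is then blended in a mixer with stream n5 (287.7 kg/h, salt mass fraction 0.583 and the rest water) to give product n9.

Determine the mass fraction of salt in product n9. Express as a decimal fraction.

0.467

Vapour removed = 0.303×0.676×697.1 = 142.79 kg/h; concentrate = 554.31 kg/h.
salt reaching the mixer = 225.86 (from concentrate) + 287.7×0.583 = 393.59 kg/h.
Product flow = 554.31 + 287.7 = 842.01 kg/h; salt fraction = 0.467.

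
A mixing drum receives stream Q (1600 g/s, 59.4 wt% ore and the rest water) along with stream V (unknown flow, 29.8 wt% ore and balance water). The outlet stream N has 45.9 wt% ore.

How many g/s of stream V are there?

Let V be the unknown flow. Total out = 1600 + V.
ore balance: 950.4 + 0.298·V = 0.459·(1600 + V)
(0.298 − 0.459)·V = 0.459×1600 − 950.4 = -216
V = -216 / -0.161 = 1341.6 g/s

1342 g/s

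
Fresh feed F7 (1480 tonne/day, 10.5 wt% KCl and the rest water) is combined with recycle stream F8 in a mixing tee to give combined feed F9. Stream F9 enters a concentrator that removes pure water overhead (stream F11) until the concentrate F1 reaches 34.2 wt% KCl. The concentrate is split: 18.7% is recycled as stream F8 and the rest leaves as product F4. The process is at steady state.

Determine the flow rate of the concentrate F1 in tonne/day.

558.9 tonne/day

Overall KCl balance (none leaves overhead): KCl in fresh feed = KCl in product, i.e. 1480×0.105 = (1−0.187)·F1·0.342.
F1 = 155.4/(0.342×0.813) = 558.9 tonne/day.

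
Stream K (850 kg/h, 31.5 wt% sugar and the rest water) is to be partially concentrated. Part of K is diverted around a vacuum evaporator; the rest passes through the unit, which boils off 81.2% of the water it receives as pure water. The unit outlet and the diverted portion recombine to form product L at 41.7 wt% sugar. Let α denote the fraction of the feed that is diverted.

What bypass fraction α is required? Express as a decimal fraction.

All 850×0.315 = 267.75 kg/h of sugar reaches L, so L = 267.75/0.417 = 642.09 kg/h and vapour = 207.91 kg/h.
The evaporator receives (1−α)·850 of feed at 0.685 water and removes 0.812 of that water:
0.812×0.685×(1−α)×850 = 207.91
(1−α) = 207.91/472.79 = 0.4398;  α = 0.5602.

0.560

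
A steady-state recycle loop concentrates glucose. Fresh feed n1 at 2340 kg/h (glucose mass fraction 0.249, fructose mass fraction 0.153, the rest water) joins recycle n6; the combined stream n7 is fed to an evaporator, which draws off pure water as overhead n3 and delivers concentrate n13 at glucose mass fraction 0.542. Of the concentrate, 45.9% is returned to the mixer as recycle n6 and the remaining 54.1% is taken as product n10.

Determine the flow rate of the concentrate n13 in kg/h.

Overall glucose balance (none leaves overhead): glucose in fresh feed = glucose in product, i.e. 2340×0.249 = (1−0.459)·n13·0.542.
n13 = 582.66/(0.542×0.541) = 1987.1 kg/h.

1987 kg/h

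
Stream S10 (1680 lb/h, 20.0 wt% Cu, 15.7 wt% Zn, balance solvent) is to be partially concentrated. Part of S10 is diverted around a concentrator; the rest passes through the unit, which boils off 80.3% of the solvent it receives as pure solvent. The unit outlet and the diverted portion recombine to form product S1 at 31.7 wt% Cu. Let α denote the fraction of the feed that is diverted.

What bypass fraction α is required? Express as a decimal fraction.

All 1680×0.200 = 336 lb/h of Cu reaches S1, so S1 = 336/0.317 = 1059.9 lb/h and vapour = 620.06 lb/h.
The evaporator receives (1−α)·1680 of feed at 0.643 solvent and removes 0.803 of that solvent:
0.803×0.643×(1−α)×1680 = 620.06
(1−α) = 620.06/867.43 = 0.7148;  α = 0.2852.

0.285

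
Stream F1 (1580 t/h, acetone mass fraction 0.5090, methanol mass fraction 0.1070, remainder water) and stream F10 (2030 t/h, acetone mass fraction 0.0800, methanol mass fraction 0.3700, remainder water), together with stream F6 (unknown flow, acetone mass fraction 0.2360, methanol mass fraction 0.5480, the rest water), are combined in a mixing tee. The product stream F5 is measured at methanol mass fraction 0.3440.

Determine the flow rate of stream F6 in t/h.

Let F6 be the unknown flow. Total out = 3610 + F6.
methanol balance: 920.16 + 0.548·F6 = 0.344·(3610 + F6)
(0.548 − 0.344)·F6 = 0.344×3610 − 920.16 = 321.68
F6 = 321.68 / 0.204 = 1576.9 t/h

1577 t/h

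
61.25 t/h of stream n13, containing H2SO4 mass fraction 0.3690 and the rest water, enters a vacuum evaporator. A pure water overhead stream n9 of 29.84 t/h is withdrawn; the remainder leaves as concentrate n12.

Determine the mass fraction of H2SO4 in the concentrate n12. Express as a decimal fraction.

0.7196

H2SO4 is not removed: 61.25×0.369 = 22.601 t/h of H2SO4 enters n12.
Concentrate = 61.25 − 29.84 = 31.41 t/h.
Mass fraction = 22.601/31.41 = 0.7196.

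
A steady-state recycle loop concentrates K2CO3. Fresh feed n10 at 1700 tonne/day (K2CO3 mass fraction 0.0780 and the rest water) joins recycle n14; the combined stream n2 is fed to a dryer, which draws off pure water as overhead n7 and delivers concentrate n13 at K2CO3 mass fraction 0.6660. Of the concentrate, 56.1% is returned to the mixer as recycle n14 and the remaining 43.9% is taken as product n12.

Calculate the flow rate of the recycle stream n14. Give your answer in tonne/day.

254.4 tonne/day

Overall K2CO3 balance (none leaves overhead): K2CO3 in fresh feed = K2CO3 in product, i.e. 1700×0.078 = (1−0.561)·n13·0.666.
n13 = 132.6/(0.666×0.439) = 453.53 tonne/day.
Recycle n14 = 0.561×453.53 = 254.43 tonne/day.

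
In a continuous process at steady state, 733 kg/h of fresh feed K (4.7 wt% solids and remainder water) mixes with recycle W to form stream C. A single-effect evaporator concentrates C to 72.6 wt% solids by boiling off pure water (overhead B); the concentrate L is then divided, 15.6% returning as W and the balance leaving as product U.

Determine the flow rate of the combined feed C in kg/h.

Overall solids balance (none leaves overhead): solids in fresh feed = solids in product, i.e. 733×0.047 = (1−0.156)·L·0.726.
L = 34.451/(0.726×0.844) = 56.224 kg/h.
Recycle W = 0.156×56.224 = 8.771 kg/h.
Combined feed C = 733 + 8.771 = 741.77 kg/h.

741.8 kg/h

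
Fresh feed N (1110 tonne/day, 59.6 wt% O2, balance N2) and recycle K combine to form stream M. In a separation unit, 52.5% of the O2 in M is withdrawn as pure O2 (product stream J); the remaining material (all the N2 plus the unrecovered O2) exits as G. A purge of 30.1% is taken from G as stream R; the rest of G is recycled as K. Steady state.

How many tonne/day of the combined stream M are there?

N2 enters only via N and leaves only via the purge: 1110×0.404 = 0.301×(N2 in G), and the separation unit passes all N2, so N2 in M = N2 in G = 1489.8 tonne/day.
O2 in M: m_A = 1110×0.596 + (1−0.301)·(1−0.525)·m_A, so m_A = 661.56/0.6680 = 990.4 tonne/day.
M = 990.4 + 1489.8 = 2480.2 tonne/day.

2480 tonne/day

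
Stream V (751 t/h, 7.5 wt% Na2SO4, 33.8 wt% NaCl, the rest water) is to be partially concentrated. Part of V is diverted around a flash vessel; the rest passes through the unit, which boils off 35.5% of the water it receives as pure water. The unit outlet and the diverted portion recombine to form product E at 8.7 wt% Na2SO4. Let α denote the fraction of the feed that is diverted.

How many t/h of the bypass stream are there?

253.9 t/h

All 751×0.075 = 56.325 t/h of Na2SO4 reaches E, so E = 56.325/0.087 = 647.41 t/h and vapour = 103.59 t/h.
The evaporator receives (1−α)·751 of feed at 0.587 water and removes 0.355 of that water:
0.355×0.587×(1−α)×751 = 103.59
(1−α) = 103.59/156.5 = 0.6619;  α = 0.3381.
Bypass flow = 0.3381×751 = 253.91 t/h.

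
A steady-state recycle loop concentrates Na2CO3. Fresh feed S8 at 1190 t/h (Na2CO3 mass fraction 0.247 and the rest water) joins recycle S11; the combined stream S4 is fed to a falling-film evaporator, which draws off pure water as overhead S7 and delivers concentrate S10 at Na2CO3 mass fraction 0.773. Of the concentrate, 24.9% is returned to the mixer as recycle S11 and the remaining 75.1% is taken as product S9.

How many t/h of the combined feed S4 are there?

Overall Na2CO3 balance (none leaves overhead): Na2CO3 in fresh feed = Na2CO3 in product, i.e. 1190×0.247 = (1−0.249)·S10·0.773.
S10 = 293.93/(0.773×0.751) = 506.32 t/h.
Recycle S11 = 0.249×506.32 = 126.07 t/h.
Combined feed S4 = 1190 + 126.07 = 1316.1 t/h.

1316 t/h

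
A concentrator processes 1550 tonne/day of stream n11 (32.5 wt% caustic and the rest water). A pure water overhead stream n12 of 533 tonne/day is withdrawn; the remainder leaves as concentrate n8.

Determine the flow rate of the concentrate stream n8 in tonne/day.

1017 tonne/day

Concentrate = 1550 − 533 = 1017 tonne/day.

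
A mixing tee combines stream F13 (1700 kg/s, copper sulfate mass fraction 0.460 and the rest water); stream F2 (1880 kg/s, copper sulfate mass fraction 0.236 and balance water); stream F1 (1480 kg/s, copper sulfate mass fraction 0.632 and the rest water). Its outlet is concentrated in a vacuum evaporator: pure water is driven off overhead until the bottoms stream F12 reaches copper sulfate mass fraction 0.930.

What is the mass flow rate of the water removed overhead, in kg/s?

2736 kg/s

copper sulfate entering = 1700×0.460 + 1880×0.236 + 1480×0.632 = 2161 kg/s.
All copper sulfate reports to F12, so F12 = 2161/0.930 = 2323.7 kg/s.
Total feed = 5060 kg/s; overhead = 5060 − 2323.7 = 2736.3 kg/s.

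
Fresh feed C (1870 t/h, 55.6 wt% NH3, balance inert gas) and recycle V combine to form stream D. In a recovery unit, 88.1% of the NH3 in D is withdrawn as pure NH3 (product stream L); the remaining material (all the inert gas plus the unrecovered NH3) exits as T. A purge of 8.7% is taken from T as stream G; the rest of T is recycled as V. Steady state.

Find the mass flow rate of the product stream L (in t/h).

1028 t/h

NH3 in D: m_A = 1870×0.556 + (1−0.087)·(1−0.881)·m_A, so m_A = 1039.7/0.8914 = 1166.5 t/h.
Product L = 0.881×1166.5 = 1027.6 t/h.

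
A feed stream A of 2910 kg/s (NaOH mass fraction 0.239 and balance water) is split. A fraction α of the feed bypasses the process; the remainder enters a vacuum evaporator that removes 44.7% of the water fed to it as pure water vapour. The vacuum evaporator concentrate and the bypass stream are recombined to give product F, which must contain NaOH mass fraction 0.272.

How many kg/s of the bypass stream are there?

1872 kg/s

All 2910×0.239 = 695.49 kg/s of NaOH reaches F, so F = 695.49/0.272 = 2556.9 kg/s and vapour = 353.05 kg/s.
The evaporator receives (1−α)·2910 of feed at 0.761 water and removes 0.447 of that water:
0.447×0.761×(1−α)×2910 = 353.05
(1−α) = 353.05/989.89 = 0.3567;  α = 0.6433.
Bypass flow = 0.6433×2910 = 1872.1 kg/s.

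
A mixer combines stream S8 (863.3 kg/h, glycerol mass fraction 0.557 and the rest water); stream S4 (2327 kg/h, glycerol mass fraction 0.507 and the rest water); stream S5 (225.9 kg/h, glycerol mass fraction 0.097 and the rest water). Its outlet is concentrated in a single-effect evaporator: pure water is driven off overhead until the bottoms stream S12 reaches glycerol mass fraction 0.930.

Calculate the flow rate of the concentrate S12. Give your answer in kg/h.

1809 kg/h

glycerol entering = 863.3×0.557 + 2327×0.507 + 225.9×0.097 = 1682.6 kg/h.
All glycerol reports to S12, so S12 = 1682.6/0.930 = 1809.2 kg/h.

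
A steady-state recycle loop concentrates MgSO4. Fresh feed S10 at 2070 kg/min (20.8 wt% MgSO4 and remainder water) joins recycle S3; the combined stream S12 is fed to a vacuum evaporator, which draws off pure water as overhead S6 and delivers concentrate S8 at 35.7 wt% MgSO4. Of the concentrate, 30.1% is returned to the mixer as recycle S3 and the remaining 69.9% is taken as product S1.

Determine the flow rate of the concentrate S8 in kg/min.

1725 kg/min

Overall MgSO4 balance (none leaves overhead): MgSO4 in fresh feed = MgSO4 in product, i.e. 2070×0.208 = (1−0.301)·S8·0.357.
S8 = 430.56/(0.357×0.699) = 1725.4 kg/min.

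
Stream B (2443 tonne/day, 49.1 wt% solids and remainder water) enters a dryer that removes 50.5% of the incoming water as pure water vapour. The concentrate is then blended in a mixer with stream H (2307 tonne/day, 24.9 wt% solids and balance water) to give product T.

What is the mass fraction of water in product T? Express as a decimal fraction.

Vapour removed = 0.505×0.509×2443 = 627.96 tonne/day; concentrate = 1815 tonne/day.
water reaching the mixer = 615.53 (from concentrate) + 2307×0.751 = 2348.1 tonne/day.
Product flow = 1815 + 2307 = 4122 tonne/day; water fraction = 0.570.

0.570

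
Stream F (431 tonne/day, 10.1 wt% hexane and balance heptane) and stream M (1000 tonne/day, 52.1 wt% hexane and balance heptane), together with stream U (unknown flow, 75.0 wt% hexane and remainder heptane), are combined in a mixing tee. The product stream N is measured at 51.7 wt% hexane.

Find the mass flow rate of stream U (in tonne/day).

Let U be the unknown flow. Total out = 1431 + U.
hexane balance: 564.53 + 0.750·U = 0.517·(1431 + U)
(0.750 − 0.517)·U = 0.517×1431 − 564.53 = 175.3
U = 175.3 / 0.233 = 752.34 tonne/day

752.3 tonne/day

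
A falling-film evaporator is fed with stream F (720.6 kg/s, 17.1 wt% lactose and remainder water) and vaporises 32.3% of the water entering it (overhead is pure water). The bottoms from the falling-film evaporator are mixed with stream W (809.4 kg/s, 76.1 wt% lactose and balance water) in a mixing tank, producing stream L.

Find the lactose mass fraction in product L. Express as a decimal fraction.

0.5528

Vapour removed = 0.323×0.829×720.6 = 192.95 kg/s; concentrate = 527.65 kg/s.
lactose reaching the mixer = 123.22 (from concentrate) + 809.4×0.761 = 739.18 kg/s.
Product flow = 527.65 + 809.4 = 1337 kg/s; lactose fraction = 0.5528.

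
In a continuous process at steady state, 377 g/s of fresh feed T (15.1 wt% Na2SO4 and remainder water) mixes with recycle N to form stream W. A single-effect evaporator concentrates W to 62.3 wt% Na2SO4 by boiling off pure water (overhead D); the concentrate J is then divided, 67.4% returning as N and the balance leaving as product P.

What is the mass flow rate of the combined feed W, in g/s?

Overall Na2SO4 balance (none leaves overhead): Na2SO4 in fresh feed = Na2SO4 in product, i.e. 377×0.151 = (1−0.674)·J·0.623.
J = 56.927/(0.623×0.326) = 280.29 g/s.
Recycle N = 0.674×280.29 = 188.92 g/s.
Combined feed W = 377 + 188.92 = 565.92 g/s.

565.9 g/s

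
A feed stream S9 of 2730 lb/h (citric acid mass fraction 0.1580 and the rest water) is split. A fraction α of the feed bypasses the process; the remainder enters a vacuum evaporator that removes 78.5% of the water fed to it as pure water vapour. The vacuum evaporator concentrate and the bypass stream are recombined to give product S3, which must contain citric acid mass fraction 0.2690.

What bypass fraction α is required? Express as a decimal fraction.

0.376

All 2730×0.158 = 431.34 lb/h of citric acid reaches S3, so S3 = 431.34/0.269 = 1603.5 lb/h and vapour = 1126.5 lb/h.
The evaporator receives (1−α)·2730 of feed at 0.842 water and removes 0.785 of that water:
0.785×0.842×(1−α)×2730 = 1126.5
(1−α) = 1126.5/1804.4 = 0.6243;  α = 0.3757.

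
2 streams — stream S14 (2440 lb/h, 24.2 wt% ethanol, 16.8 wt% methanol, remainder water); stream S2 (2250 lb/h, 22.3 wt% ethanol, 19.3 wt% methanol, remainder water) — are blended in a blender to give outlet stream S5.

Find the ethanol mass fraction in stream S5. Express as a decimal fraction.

Total flow out = 2440 + 2250 = 4690 lb/h.
ethanol in = 2440×0.242 + 2250×0.223 = 1092.2 lb/h.
ethanol mass fraction in S5 = 1092.2/4690 = 0.233.

0.233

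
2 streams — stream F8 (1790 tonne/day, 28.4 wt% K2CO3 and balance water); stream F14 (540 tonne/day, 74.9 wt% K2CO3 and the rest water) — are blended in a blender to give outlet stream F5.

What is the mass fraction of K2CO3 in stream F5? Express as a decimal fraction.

Total flow out = 1790 + 540 = 2330 tonne/day.
K2CO3 in = 1790×0.284 + 540×0.749 = 912.82 tonne/day.
K2CO3 mass fraction in F5 = 912.82/2330 = 0.392.

0.392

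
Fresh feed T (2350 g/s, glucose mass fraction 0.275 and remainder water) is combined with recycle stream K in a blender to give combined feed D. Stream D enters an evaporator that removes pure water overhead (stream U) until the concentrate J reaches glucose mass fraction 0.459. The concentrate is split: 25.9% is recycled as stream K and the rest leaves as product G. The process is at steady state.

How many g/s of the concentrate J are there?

Overall glucose balance (none leaves overhead): glucose in fresh feed = glucose in product, i.e. 2350×0.275 = (1−0.259)·J·0.459.
J = 646.25/(0.459×0.741) = 1900.1 g/s.

1900 g/s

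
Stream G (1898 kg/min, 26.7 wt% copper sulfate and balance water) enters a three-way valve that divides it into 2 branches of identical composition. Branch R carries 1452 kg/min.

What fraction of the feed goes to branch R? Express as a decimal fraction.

Fraction to R = 1452/1898 = 0.7650.

0.765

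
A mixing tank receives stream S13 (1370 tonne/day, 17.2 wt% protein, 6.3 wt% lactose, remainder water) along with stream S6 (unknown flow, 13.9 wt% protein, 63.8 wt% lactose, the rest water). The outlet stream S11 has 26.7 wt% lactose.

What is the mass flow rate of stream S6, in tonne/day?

753.3 tonne/day

Let S6 be the unknown flow. Total out = 1370 + S6.
lactose balance: 86.31 + 0.638·S6 = 0.267·(1370 + S6)
(0.638 − 0.267)·S6 = 0.267×1370 − 86.31 = 279.48
S6 = 279.48 / 0.371 = 753.32 tonne/day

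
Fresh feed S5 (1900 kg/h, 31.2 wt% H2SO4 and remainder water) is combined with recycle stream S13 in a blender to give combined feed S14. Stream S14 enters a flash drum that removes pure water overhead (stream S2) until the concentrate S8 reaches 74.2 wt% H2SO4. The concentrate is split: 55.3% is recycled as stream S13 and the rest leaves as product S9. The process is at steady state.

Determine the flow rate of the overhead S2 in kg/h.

Overall H2SO4 balance (none leaves overhead): H2SO4 in fresh feed = H2SO4 in product, i.e. 1900×0.312 = (1−0.553)·S8·0.742.
S8 = 592.8/(0.742×0.447) = 1787.3 kg/h.
Recycle S13 = 0.553×1787.3 = 988.38 kg/h.
Combined feed S14 = 1900 + 988.38 = 2888.4 kg/h.
Overhead S2 = S14 − S8 = 2888.4 − 1787.3 = 1101.1 kg/h.

1101 kg/h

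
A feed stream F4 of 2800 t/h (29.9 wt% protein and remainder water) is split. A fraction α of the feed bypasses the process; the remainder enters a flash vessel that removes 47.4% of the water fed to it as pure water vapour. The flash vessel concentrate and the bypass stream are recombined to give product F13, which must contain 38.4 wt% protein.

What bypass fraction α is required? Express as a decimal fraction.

All 2800×0.299 = 837.2 t/h of protein reaches F13, so F13 = 837.2/0.384 = 2180.2 t/h and vapour = 619.79 t/h.
The evaporator receives (1−α)·2800 of feed at 0.701 water and removes 0.474 of that water:
0.474×0.701×(1−α)×2800 = 619.79
(1−α) = 619.79/930.37 = 0.6662;  α = 0.3338.

0.334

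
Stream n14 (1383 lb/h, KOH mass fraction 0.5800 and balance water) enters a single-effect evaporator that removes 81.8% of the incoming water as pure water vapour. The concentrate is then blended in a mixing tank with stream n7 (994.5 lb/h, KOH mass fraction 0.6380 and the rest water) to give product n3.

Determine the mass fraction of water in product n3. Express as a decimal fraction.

0.2448

Vapour removed = 0.818×0.420×1383 = 475.14 lb/h; concentrate = 907.86 lb/h.
water reaching the mixer = 105.72 (from concentrate) + 994.5×0.362 = 465.73 lb/h.
Product flow = 907.86 + 994.5 = 1902.4 lb/h; water fraction = 0.2448.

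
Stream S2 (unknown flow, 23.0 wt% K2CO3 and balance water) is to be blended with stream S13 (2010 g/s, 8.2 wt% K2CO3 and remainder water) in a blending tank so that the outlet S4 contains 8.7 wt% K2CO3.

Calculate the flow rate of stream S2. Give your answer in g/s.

70.28 g/s

Let S2 be the unknown flow. Total out = 2010 + S2.
K2CO3 balance: 164.82 + 0.230·S2 = 0.087·(2010 + S2)
(0.230 − 0.087)·S2 = 0.087×2010 − 164.82 = 10.05
S2 = 10.05 / 0.143 = 70.28 g/s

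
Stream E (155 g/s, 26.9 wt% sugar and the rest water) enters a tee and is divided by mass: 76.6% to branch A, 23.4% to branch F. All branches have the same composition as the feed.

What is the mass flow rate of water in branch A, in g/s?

Branch A total = 0.766×155 = 118.73 g/s.
water in A = 0.731×118.73 = 86.792 g/s.

86.79 g/s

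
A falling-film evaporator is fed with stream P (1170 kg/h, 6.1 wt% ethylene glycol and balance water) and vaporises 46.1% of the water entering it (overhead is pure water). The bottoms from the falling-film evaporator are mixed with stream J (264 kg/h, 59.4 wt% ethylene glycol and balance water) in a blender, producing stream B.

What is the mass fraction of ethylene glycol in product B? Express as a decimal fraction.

0.246

Vapour removed = 0.461×0.939×1170 = 506.47 kg/h; concentrate = 663.53 kg/h.
ethylene glycol reaching the mixer = 71.37 (from concentrate) + 264×0.594 = 228.19 kg/h.
Product flow = 663.53 + 264 = 927.53 kg/h; ethylene glycol fraction = 0.246.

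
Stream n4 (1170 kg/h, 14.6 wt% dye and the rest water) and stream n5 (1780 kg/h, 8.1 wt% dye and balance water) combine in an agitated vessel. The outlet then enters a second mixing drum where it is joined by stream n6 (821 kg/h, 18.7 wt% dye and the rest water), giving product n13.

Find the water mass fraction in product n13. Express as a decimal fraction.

Overall, product flow = 3771 kg/h.
water in = 1170×0.854 + 1780×0.919 + 821×0.813 = 3302.5 kg/h.
water fraction in n13 = 0.876.

0.876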